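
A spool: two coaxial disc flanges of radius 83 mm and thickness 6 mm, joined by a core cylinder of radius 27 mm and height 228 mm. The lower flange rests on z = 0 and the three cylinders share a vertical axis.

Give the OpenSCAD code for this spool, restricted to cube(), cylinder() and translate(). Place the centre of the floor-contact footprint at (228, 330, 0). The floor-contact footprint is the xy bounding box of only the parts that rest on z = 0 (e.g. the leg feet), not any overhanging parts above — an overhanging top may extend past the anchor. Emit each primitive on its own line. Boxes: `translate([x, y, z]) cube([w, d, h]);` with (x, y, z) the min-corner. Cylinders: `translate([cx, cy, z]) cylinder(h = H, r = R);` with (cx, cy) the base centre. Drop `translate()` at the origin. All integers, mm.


translate([228, 330, 0]) cylinder(h = 6, r = 83);
translate([228, 330, 6]) cylinder(h = 228, r = 27);
translate([228, 330, 234]) cylinder(h = 6, r = 83);


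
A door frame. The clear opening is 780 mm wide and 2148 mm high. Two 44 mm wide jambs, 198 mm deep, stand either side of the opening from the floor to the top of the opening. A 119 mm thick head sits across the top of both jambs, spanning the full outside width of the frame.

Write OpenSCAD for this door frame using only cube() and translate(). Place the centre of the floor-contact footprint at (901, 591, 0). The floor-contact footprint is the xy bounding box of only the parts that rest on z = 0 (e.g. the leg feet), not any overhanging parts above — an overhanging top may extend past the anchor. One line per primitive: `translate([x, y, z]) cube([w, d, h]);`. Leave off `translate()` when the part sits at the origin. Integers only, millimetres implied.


translate([467, 492, 0]) cube([44, 198, 2148]);
translate([1291, 492, 0]) cube([44, 198, 2148]);
translate([467, 492, 2148]) cube([868, 198, 119]);


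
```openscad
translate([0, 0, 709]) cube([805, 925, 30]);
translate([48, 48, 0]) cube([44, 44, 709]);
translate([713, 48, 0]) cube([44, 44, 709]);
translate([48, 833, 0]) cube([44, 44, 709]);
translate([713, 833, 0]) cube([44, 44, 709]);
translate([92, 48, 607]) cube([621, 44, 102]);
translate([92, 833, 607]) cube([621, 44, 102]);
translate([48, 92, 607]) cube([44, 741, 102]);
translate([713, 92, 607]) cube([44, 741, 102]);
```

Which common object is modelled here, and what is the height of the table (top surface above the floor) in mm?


A table. The table height is 739 mm.

A 805×925×30 slab sits at z = 709 on four 44 mm square posts — a table. The top surface is at 709 + 30 = 739 mm.


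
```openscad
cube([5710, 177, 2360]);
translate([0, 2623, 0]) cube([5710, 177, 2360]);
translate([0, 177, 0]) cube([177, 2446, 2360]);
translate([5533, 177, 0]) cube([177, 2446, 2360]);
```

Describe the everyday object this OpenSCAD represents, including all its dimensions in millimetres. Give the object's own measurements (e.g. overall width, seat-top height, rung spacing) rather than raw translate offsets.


The wall frame of a small rectangular building: four walls, each 2360 mm tall and 177 mm thick, enclosing a footprint 5710 mm (x) by 2800 mm (y) outside-to-outside, with no floor or roof. The front and back walls (the −y and +y sides) span the full width; the two side walls fit between them.


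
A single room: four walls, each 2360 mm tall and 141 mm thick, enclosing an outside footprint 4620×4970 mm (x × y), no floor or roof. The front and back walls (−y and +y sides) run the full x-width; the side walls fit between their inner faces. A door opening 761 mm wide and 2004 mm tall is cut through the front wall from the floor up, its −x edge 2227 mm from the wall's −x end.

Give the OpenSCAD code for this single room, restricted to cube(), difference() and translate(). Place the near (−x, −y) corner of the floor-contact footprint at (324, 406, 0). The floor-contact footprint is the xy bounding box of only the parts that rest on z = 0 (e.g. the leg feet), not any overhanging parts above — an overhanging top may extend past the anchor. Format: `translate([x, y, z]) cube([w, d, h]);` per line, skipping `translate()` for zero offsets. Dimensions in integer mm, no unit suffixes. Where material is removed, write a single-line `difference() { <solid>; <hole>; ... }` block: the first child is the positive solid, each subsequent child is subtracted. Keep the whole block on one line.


difference() { translate([324, 406, 0]) cube([4620, 141, 2360]); translate([2551, 406, 0]) cube([761, 141, 2004]); }
translate([324, 5235, 0]) cube([4620, 141, 2360]);
translate([324, 547, 0]) cube([141, 4688, 2360]);
translate([4803, 547, 0]) cube([141, 4688, 2360]);


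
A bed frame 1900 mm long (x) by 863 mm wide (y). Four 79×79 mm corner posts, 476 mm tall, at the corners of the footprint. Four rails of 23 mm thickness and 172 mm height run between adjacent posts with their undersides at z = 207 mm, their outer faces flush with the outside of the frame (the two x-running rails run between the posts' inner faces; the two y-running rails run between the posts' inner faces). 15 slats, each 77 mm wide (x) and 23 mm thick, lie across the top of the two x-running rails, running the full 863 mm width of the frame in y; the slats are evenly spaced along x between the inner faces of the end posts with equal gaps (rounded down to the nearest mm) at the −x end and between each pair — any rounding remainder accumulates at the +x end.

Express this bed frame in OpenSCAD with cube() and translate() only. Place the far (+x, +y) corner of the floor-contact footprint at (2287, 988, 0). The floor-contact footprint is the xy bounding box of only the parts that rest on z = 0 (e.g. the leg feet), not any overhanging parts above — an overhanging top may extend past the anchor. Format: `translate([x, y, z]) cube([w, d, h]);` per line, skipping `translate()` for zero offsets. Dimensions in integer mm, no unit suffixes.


// slat z = rail_z + rail_h = 207 + 172 = 379
// slat gap = ⌊(1742 − 15·77) / 16⌋ = 36
translate([387, 125, 0]) cube([79, 79, 476]);
translate([387, 909, 0]) cube([79, 79, 476]);
translate([2208, 125, 0]) cube([79, 79, 476]);
translate([2208, 909, 0]) cube([79, 79, 476]);
translate([466, 125, 207]) cube([1742, 23, 172]);
translate([466, 965, 207]) cube([1742, 23, 172]);
translate([387, 204, 207]) cube([23, 705, 172]);
translate([2264, 204, 207]) cube([23, 705, 172]);
translate([502, 125, 379]) cube([77, 863, 23]);
translate([615, 125, 379]) cube([77, 863, 23]);
translate([728, 125, 379]) cube([77, 863, 23]);
translate([841, 125, 379]) cube([77, 863, 23]);
translate([954, 125, 379]) cube([77, 863, 23]);
translate([1067, 125, 379]) cube([77, 863, 23]);
translate([1180, 125, 379]) cube([77, 863, 23]);
translate([1293, 125, 379]) cube([77, 863, 23]);
translate([1406, 125, 379]) cube([77, 863, 23]);
translate([1519, 125, 379]) cube([77, 863, 23]);
translate([1632, 125, 379]) cube([77, 863, 23]);
translate([1745, 125, 379]) cube([77, 863, 23]);
translate([1858, 125, 379]) cube([77, 863, 23]);
translate([1971, 125, 379]) cube([77, 863, 23]);
translate([2084, 125, 379]) cube([77, 863, 23]);


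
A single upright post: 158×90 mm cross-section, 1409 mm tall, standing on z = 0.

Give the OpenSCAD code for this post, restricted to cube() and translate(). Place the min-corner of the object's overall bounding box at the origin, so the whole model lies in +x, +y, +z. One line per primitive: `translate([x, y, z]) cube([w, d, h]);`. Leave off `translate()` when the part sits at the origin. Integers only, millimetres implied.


cube([158, 90, 1409]);


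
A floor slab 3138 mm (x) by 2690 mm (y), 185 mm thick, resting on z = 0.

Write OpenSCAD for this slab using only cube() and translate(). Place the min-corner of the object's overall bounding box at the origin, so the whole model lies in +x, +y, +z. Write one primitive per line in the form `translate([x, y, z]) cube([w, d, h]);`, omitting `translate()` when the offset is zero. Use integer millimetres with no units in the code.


cube([3138, 2690, 185]);


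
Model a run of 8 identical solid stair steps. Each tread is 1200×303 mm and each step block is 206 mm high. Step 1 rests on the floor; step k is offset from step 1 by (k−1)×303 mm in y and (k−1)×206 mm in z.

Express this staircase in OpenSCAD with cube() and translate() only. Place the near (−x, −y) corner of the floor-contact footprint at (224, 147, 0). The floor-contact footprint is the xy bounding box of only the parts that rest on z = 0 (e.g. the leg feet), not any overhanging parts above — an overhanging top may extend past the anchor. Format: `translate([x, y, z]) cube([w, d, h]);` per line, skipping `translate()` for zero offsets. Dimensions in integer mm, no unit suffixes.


translate([224, 147, 0]) cube([1200, 303, 206]);
translate([224, 450, 206]) cube([1200, 303, 206]);
translate([224, 753, 412]) cube([1200, 303, 206]);
translate([224, 1056, 618]) cube([1200, 303, 206]);
translate([224, 1359, 824]) cube([1200, 303, 206]);
translate([224, 1662, 1030]) cube([1200, 303, 206]);
translate([224, 1965, 1236]) cube([1200, 303, 206]);
translate([224, 2268, 1442]) cube([1200, 303, 206]);


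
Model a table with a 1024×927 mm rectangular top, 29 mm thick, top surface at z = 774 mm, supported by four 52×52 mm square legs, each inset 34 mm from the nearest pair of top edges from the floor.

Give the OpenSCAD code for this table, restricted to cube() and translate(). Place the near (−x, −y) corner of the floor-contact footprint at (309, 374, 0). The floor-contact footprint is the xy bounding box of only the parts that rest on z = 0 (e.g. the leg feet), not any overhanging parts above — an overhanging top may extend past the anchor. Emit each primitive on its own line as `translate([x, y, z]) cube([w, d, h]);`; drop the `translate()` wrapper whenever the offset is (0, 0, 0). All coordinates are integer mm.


translate([275, 340, 745]) cube([1024, 927, 29]);
translate([309, 374, 0]) cube([52, 52, 745]);
translate([1213, 374, 0]) cube([52, 52, 745]);
translate([309, 1181, 0]) cube([52, 52, 745]);
translate([1213, 1181, 0]) cube([52, 52, 745]);


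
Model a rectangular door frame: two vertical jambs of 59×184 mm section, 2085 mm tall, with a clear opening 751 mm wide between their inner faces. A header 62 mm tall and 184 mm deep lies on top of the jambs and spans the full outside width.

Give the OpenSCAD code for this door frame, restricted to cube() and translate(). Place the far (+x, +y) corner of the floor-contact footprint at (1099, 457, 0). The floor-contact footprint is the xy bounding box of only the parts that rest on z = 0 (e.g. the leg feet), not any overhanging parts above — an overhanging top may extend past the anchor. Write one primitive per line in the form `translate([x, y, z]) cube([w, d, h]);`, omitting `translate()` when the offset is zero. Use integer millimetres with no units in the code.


translate([230, 273, 0]) cube([59, 184, 2085]);
translate([1040, 273, 0]) cube([59, 184, 2085]);
translate([230, 273, 2085]) cube([869, 184, 62]);


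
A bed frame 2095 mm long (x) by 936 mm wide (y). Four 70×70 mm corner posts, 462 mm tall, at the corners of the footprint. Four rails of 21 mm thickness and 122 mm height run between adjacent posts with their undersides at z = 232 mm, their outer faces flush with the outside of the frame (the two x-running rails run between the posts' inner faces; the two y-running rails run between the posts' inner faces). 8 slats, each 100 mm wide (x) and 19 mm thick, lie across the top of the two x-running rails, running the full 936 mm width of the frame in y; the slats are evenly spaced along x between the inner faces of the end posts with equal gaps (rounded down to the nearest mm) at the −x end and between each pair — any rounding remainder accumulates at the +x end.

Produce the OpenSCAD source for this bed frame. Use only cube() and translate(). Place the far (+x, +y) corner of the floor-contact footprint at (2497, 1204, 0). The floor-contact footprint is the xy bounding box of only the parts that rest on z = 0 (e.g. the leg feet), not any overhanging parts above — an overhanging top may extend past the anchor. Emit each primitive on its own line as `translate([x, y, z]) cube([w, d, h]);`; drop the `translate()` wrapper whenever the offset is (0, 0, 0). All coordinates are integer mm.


translate([402, 268, 0]) cube([70, 70, 462]);
translate([402, 1134, 0]) cube([70, 70, 462]);
translate([2427, 268, 0]) cube([70, 70, 462]);
translate([2427, 1134, 0]) cube([70, 70, 462]);
translate([472, 268, 232]) cube([1955, 21, 122]);
translate([472, 1183, 232]) cube([1955, 21, 122]);
translate([402, 338, 232]) cube([21, 796, 122]);
translate([2476, 338, 232]) cube([21, 796, 122]);
translate([600, 268, 354]) cube([100, 936, 19]);
translate([828, 268, 354]) cube([100, 936, 19]);
translate([1056, 268, 354]) cube([100, 936, 19]);
translate([1284, 268, 354]) cube([100, 936, 19]);
translate([1512, 268, 354]) cube([100, 936, 19]);
translate([1740, 268, 354]) cube([100, 936, 19]);
translate([1968, 268, 354]) cube([100, 936, 19]);
translate([2196, 268, 354]) cube([100, 936, 19]);


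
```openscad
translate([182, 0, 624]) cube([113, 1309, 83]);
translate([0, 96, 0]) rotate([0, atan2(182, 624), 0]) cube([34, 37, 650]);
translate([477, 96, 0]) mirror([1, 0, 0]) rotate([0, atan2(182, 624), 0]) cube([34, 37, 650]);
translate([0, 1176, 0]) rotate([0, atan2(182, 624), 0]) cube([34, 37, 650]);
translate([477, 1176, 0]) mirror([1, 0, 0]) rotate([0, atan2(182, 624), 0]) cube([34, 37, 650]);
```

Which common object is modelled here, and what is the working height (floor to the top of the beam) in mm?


A sawhorse. The overall height is 707 mm.

A beam across two mirrored pairs of raked legs — a sawhorse. The beam's underside is at z = 624 (matching the legs' vertical rise in atan2(182, 624)) and the beam is 83 mm tall, so its top is at 624 + 83 = 707 mm. The raked legs top out at the beam's underside, so that is the highest point.


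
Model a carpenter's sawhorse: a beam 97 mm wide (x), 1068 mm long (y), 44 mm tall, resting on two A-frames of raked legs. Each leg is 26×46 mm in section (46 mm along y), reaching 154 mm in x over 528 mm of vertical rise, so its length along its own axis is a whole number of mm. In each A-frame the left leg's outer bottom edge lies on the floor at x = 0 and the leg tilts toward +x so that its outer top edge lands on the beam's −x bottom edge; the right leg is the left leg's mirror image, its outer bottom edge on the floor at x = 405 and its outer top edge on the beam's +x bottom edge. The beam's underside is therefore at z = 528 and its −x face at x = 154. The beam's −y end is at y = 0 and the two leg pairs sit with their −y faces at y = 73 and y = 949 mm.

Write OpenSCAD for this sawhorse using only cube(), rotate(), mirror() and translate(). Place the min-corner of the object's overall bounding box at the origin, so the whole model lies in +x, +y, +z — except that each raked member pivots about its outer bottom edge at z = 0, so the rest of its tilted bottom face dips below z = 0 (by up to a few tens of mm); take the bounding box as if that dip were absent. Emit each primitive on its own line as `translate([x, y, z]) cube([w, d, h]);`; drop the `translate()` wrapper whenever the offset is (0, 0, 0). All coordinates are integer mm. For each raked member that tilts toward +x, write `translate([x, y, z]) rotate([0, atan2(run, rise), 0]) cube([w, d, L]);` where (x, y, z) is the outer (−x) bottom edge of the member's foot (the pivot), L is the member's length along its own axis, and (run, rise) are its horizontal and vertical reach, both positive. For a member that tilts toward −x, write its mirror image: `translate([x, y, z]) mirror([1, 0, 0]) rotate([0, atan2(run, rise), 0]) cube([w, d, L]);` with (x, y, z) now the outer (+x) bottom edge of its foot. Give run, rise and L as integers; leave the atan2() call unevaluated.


translate([154, 0, 528]) cube([97, 1068, 44]);
translate([0, 73, 0]) rotate([0, atan2(154, 528), 0]) cube([26, 46, 550]);
translate([405, 73, 0]) mirror([1, 0, 0]) rotate([0, atan2(154, 528), 0]) cube([26, 46, 550]);
translate([0, 949, 0]) rotate([0, atan2(154, 528), 0]) cube([26, 46, 550]);
translate([405, 949, 0]) mirror([1, 0, 0]) rotate([0, atan2(154, 528), 0]) cube([26, 46, 550]);


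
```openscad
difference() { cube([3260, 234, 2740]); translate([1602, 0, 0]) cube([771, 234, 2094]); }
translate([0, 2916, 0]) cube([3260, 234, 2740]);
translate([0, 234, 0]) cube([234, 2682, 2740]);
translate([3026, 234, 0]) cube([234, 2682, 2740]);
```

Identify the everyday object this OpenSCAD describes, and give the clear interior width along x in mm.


A single room. The interior width is 2792 mm.

Four walls enclosing a rectangle with a door in the front wall — a room. Outside width 3260 minus two 234 mm walls gives 2792 mm.


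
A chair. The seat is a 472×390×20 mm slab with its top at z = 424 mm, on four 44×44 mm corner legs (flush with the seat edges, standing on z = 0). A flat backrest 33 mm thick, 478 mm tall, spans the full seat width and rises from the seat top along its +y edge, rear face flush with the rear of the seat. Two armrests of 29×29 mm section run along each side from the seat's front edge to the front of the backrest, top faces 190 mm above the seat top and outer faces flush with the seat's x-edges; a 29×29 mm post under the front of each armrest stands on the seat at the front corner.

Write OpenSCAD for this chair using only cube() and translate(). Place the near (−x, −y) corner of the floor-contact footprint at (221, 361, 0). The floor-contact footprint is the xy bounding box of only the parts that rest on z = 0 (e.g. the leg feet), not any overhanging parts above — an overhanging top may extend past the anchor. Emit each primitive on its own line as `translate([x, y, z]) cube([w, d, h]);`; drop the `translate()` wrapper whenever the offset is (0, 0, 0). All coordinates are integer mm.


// leg_h = 424 - 20 = 404
// arm post h = 190 - 29 = 161
translate([221, 361, 404]) cube([472, 390, 20]);
translate([221, 361, 0]) cube([44, 44, 404]);
translate([649, 361, 0]) cube([44, 44, 404]);
translate([221, 707, 0]) cube([44, 44, 404]);
translate([649, 707, 0]) cube([44, 44, 404]);
translate([221, 718, 424]) cube([472, 33, 478]);
translate([221, 361, 585]) cube([29, 357, 29]);
translate([664, 361, 585]) cube([29, 357, 29]);
translate([221, 361, 424]) cube([29, 29, 161]);
translate([664, 361, 424]) cube([29, 29, 161]);


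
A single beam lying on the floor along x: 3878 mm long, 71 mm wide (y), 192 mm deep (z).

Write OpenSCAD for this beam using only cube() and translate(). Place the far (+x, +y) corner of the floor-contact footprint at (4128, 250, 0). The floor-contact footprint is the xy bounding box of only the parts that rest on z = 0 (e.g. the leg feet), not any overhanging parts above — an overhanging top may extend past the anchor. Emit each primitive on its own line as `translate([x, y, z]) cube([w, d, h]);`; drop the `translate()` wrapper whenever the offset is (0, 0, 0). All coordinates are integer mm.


translate([250, 179, 0]) cube([3878, 71, 192]);


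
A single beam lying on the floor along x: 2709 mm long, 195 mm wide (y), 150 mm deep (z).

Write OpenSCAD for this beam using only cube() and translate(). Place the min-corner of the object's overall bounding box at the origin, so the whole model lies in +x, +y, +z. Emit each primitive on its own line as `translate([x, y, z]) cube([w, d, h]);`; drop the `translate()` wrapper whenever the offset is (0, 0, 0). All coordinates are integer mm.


cube([2709, 195, 150]);


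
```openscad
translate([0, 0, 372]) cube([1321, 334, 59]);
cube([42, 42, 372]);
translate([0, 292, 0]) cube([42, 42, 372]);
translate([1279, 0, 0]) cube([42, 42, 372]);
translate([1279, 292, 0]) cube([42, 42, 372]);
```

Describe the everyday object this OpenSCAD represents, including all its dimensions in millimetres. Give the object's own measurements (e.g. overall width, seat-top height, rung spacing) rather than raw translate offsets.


A bench: a 1321×334 mm seat slab, 59 mm thick, top at z = 431 mm, on four 42×42 mm square legs flush with the seat corners and standing on z = 0.


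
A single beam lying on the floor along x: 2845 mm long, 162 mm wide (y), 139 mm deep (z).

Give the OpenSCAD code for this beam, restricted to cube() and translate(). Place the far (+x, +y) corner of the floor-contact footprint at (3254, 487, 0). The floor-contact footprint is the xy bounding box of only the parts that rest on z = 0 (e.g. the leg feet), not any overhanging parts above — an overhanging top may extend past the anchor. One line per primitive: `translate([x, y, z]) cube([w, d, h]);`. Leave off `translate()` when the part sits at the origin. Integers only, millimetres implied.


translate([409, 325, 0]) cube([2845, 162, 139]);


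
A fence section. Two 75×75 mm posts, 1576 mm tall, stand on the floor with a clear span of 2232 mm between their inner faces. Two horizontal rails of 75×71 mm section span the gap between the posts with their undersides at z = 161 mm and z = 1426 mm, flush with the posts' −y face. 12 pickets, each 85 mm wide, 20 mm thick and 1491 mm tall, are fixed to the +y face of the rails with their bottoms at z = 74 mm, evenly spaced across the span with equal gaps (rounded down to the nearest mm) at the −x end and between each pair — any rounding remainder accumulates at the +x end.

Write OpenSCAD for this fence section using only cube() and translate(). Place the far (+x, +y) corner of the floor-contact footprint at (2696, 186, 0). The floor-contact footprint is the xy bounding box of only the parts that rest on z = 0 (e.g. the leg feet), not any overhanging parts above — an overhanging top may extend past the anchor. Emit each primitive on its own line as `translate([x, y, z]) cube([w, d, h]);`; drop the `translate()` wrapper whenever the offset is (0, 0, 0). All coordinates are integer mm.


translate([314, 111, 0]) cube([75, 75, 1576]);
translate([2621, 111, 0]) cube([75, 75, 1576]);
translate([389, 111, 161]) cube([2232, 75, 71]);
translate([389, 111, 1426]) cube([2232, 75, 71]);
translate([482, 186, 74]) cube([85, 20, 1491]);
translate([660, 186, 74]) cube([85, 20, 1491]);
translate([838, 186, 74]) cube([85, 20, 1491]);
translate([1016, 186, 74]) cube([85, 20, 1491]);
translate([1194, 186, 74]) cube([85, 20, 1491]);
translate([1372, 186, 74]) cube([85, 20, 1491]);
translate([1550, 186, 74]) cube([85, 20, 1491]);
translate([1728, 186, 74]) cube([85, 20, 1491]);
translate([1906, 186, 74]) cube([85, 20, 1491]);
translate([2084, 186, 74]) cube([85, 20, 1491]);
translate([2262, 186, 74]) cube([85, 20, 1491]);
translate([2440, 186, 74]) cube([85, 20, 1491]);


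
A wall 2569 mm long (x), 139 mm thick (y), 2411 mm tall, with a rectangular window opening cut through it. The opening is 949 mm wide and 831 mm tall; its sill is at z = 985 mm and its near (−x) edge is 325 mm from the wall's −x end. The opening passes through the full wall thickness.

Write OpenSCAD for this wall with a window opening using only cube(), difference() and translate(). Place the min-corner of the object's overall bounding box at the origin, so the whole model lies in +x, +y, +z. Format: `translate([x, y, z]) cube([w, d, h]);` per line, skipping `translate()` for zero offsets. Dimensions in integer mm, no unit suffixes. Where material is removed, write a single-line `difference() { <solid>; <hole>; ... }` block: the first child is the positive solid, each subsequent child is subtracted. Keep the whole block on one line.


difference() { cube([2569, 139, 2411]); translate([325, 0, 985]) cube([949, 139, 831]); }


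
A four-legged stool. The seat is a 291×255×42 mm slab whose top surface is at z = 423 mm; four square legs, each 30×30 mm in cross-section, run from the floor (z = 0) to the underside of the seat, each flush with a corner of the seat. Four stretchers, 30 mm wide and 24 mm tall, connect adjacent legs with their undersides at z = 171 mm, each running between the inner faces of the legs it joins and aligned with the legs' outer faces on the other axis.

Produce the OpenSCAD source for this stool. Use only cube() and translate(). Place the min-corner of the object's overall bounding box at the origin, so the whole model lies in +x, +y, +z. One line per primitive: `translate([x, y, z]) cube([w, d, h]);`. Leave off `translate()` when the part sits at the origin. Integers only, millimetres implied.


// leg_h = 423 - 42 = 381
// stretcher span = 291 - 2*30 = 231
translate([0, 0, 381]) cube([291, 255, 42]);
cube([30, 30, 381]);
translate([261, 0, 0]) cube([30, 30, 381]);
translate([0, 225, 0]) cube([30, 30, 381]);
translate([261, 225, 0]) cube([30, 30, 381]);
translate([30, 0, 171]) cube([231, 30, 24]);
translate([30, 225, 171]) cube([231, 30, 24]);
translate([0, 30, 171]) cube([30, 195, 24]);
translate([261, 30, 171]) cube([30, 195, 24]);


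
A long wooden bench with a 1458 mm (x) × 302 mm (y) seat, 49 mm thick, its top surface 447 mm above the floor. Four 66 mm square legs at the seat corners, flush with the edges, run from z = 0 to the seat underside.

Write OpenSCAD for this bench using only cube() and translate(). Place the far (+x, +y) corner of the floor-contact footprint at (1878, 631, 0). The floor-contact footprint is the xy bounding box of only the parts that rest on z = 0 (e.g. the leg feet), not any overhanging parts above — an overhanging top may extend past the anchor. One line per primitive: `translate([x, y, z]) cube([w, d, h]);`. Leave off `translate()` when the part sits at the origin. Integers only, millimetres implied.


translate([420, 329, 398]) cube([1458, 302, 49]);
translate([420, 329, 0]) cube([66, 66, 398]);
translate([420, 565, 0]) cube([66, 66, 398]);
translate([1812, 329, 0]) cube([66, 66, 398]);
translate([1812, 565, 0]) cube([66, 66, 398]);


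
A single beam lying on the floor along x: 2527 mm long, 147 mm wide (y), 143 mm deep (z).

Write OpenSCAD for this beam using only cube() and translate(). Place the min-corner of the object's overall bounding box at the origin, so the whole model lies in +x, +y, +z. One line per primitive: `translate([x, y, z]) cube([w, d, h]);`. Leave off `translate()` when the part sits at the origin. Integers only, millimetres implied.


cube([2527, 147, 143]);


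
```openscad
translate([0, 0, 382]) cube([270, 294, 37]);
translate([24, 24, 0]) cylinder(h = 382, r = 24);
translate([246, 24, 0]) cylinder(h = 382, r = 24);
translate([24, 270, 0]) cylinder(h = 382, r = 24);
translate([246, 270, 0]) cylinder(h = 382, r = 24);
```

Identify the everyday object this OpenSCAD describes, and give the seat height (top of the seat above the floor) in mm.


A stool. The seat height is 419 mm.

A 270×294×37 slab at z = 382 on four corner cylinders — a stool. The seat top is 382 + 37 = 419 mm.


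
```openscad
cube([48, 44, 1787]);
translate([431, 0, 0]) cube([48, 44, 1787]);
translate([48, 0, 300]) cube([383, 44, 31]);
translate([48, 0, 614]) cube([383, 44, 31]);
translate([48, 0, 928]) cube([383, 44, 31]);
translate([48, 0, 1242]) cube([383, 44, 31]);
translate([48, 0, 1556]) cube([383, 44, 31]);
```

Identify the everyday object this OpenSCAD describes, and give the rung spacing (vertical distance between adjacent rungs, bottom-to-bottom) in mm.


A ladder. The rung spacing is 314 mm.

Two tall 48×44 posts with 5 short bars between them — a ladder. Adjacent rungs sit at z = 300 and z = 614, so the spacing is 614 − 300 = 314 mm.


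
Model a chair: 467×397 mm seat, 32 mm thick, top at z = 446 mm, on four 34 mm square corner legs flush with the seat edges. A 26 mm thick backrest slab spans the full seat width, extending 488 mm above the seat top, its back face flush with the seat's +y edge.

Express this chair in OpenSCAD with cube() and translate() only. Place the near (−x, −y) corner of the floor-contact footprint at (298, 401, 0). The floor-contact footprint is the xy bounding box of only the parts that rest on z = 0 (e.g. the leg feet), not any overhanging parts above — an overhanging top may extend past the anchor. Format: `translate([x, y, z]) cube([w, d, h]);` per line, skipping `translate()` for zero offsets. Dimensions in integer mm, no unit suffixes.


translate([298, 401, 414]) cube([467, 397, 32]);
translate([298, 401, 0]) cube([34, 34, 414]);
translate([731, 401, 0]) cube([34, 34, 414]);
translate([298, 764, 0]) cube([34, 34, 414]);
translate([731, 764, 0]) cube([34, 34, 414]);
translate([298, 772, 446]) cube([467, 26, 488]);


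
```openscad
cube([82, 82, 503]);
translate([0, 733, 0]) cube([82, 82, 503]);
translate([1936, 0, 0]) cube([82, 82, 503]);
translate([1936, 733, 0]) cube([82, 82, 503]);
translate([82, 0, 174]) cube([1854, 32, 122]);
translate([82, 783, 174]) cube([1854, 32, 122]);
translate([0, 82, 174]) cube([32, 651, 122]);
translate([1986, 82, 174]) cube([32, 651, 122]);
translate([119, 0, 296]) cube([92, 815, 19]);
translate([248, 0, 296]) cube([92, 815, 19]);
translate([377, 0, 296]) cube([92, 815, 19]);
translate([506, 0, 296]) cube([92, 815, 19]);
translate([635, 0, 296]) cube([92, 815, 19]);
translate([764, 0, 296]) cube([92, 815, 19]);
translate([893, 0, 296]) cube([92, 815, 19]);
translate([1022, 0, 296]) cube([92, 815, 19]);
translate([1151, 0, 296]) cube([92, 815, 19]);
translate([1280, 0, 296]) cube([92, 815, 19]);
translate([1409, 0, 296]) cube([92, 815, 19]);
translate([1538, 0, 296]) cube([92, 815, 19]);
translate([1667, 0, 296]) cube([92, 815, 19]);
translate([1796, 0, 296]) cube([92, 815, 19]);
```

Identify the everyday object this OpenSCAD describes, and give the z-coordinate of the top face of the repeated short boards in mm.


A bed frame. The slat-top height is 315 mm.

Four posts, four rails, and a row of slats — a bed frame. Slats sit on the rails at z = 174 + 122 = 296; with slat thickness 19, the top is 315 mm.


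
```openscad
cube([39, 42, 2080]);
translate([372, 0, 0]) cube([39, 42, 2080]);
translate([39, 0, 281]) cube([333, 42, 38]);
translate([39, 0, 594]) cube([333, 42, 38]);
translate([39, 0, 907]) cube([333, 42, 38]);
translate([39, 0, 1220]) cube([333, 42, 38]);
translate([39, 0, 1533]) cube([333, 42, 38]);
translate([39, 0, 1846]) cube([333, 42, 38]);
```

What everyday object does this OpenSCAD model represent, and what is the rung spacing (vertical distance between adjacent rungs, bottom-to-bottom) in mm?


A ladder. The rung spacing is 313 mm.

Two tall 39×42 posts with 6 short bars between them — a ladder. Adjacent rungs sit at z = 281 and z = 594, so the spacing is 594 − 281 = 313 mm.


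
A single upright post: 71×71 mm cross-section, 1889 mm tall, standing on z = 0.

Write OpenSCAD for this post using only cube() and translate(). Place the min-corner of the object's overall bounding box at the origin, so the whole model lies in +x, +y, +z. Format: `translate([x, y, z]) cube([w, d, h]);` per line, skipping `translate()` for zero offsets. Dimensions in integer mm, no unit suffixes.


cube([71, 71, 1889]);


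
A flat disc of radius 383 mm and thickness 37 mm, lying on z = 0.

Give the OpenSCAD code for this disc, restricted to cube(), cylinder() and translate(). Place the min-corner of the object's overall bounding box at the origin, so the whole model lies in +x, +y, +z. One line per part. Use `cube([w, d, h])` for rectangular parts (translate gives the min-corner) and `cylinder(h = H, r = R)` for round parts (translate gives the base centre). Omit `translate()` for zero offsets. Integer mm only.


translate([383, 383, 0]) cylinder(h = 37, r = 383);


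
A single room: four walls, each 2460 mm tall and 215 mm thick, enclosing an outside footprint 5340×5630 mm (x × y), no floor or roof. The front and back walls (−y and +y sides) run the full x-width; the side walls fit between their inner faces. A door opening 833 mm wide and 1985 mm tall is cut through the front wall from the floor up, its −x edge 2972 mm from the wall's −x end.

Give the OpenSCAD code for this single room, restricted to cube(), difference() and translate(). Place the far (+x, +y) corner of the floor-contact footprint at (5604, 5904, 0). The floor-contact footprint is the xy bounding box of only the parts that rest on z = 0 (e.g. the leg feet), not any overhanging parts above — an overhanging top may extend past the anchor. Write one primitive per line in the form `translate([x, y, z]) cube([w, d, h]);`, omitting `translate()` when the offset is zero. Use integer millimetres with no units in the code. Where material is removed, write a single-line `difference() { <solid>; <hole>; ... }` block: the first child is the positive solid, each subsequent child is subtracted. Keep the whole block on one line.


difference() { translate([264, 274, 0]) cube([5340, 215, 2460]); translate([3236, 274, 0]) cube([833, 215, 1985]); }
translate([264, 5689, 0]) cube([5340, 215, 2460]);
translate([264, 489, 0]) cube([215, 5200, 2460]);
translate([5389, 489, 0]) cube([215, 5200, 2460]);


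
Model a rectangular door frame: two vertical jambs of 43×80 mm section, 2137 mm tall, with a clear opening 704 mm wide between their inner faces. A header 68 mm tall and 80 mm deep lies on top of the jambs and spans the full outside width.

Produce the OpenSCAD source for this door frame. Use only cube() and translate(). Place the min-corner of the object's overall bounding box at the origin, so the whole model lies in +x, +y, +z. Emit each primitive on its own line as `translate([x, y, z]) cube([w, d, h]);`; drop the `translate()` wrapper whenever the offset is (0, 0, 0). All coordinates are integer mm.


cube([43, 80, 2137]);
translate([747, 0, 0]) cube([43, 80, 2137]);
translate([0, 0, 2137]) cube([790, 80, 68]);


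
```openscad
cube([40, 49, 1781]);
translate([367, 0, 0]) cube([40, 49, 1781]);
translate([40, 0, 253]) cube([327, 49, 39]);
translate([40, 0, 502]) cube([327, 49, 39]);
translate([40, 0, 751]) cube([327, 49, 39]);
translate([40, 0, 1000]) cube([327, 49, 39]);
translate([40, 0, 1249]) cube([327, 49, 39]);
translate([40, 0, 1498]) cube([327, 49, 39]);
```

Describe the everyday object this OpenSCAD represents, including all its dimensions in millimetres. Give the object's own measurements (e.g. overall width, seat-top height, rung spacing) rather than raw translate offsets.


A straight ladder. Two 40×49 mm vertical rails, 1781 mm tall, stand 407 mm apart (outside-to-outside) with their front faces coplanar on the −y side. 6 rungs, each 49 mm deep and 39 mm tall, span between the inner faces of the rails, front faces flush with the rails. The lowest rung's underside is at z = 253 mm and rungs are spaced 249 mm apart (underside to underside).


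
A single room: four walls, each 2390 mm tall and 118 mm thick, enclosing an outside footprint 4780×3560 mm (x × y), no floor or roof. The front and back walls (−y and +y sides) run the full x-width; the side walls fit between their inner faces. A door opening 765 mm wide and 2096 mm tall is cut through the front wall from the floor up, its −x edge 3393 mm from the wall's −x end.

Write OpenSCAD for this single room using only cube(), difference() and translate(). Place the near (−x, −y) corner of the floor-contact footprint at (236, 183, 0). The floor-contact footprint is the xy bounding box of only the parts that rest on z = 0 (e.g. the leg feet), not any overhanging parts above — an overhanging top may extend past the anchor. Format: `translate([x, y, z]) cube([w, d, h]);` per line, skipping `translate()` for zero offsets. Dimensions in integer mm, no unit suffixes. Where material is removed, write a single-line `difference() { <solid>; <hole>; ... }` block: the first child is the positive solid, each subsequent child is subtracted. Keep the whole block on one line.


difference() { translate([236, 183, 0]) cube([4780, 118, 2390]); translate([3629, 183, 0]) cube([765, 118, 2096]); }
translate([236, 3625, 0]) cube([4780, 118, 2390]);
translate([236, 301, 0]) cube([118, 3324, 2390]);
translate([4898, 301, 0]) cube([118, 3324, 2390]);


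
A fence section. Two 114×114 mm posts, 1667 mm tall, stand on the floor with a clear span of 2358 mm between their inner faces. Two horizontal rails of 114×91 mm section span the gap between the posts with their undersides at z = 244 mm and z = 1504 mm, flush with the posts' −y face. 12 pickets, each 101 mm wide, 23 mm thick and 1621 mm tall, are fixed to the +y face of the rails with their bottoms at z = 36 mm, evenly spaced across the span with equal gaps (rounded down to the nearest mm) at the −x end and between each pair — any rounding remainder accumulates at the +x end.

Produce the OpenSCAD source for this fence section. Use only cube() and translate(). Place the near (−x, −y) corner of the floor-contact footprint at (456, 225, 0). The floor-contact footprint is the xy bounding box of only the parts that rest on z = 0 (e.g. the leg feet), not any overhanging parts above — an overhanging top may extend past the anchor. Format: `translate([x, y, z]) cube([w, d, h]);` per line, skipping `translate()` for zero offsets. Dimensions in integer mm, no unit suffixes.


translate([456, 225, 0]) cube([114, 114, 1667]);
translate([2928, 225, 0]) cube([114, 114, 1667]);
translate([570, 225, 244]) cube([2358, 114, 91]);
translate([570, 225, 1504]) cube([2358, 114, 91]);
translate([658, 339, 36]) cube([101, 23, 1621]);
translate([847, 339, 36]) cube([101, 23, 1621]);
translate([1036, 339, 36]) cube([101, 23, 1621]);
translate([1225, 339, 36]) cube([101, 23, 1621]);
translate([1414, 339, 36]) cube([101, 23, 1621]);
translate([1603, 339, 36]) cube([101, 23, 1621]);
translate([1792, 339, 36]) cube([101, 23, 1621]);
translate([1981, 339, 36]) cube([101, 23, 1621]);
translate([2170, 339, 36]) cube([101, 23, 1621]);
translate([2359, 339, 36]) cube([101, 23, 1621]);
translate([2548, 339, 36]) cube([101, 23, 1621]);
translate([2737, 339, 36]) cube([101, 23, 1621]);


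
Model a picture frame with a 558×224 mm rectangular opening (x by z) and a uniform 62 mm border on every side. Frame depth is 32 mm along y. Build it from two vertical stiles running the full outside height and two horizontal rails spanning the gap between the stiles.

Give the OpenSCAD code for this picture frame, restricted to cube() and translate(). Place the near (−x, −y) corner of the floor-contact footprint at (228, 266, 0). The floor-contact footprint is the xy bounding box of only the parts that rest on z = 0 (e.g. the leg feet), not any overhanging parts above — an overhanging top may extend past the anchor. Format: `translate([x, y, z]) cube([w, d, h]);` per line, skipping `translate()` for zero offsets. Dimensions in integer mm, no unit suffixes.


translate([228, 266, 0]) cube([62, 32, 348]);
translate([848, 266, 0]) cube([62, 32, 348]);
translate([290, 266, 0]) cube([558, 32, 62]);
translate([290, 266, 286]) cube([558, 32, 62]);


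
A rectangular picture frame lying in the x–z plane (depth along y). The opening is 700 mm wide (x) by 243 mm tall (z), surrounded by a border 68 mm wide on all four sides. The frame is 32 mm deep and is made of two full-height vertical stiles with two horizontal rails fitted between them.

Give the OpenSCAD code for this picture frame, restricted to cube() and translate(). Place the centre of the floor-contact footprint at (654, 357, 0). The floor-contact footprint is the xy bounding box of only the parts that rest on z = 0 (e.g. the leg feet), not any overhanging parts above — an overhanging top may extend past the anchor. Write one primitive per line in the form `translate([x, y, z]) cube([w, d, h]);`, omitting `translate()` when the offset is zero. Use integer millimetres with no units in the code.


translate([236, 341, 0]) cube([68, 32, 379]);
translate([1004, 341, 0]) cube([68, 32, 379]);
translate([304, 341, 0]) cube([700, 32, 68]);
translate([304, 341, 311]) cube([700, 32, 68]);


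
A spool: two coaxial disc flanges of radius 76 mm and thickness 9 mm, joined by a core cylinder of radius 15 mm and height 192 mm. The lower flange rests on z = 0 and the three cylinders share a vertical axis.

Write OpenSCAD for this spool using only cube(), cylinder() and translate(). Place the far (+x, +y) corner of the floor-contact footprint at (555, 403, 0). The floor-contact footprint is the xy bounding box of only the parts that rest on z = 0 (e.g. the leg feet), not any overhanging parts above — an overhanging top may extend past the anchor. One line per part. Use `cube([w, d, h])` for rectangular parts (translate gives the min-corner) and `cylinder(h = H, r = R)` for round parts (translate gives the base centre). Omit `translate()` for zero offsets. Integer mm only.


translate([479, 327, 0]) cylinder(h = 9, r = 76);
translate([479, 327, 9]) cylinder(h = 192, r = 15);
translate([479, 327, 201]) cylinder(h = 9, r = 76);
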